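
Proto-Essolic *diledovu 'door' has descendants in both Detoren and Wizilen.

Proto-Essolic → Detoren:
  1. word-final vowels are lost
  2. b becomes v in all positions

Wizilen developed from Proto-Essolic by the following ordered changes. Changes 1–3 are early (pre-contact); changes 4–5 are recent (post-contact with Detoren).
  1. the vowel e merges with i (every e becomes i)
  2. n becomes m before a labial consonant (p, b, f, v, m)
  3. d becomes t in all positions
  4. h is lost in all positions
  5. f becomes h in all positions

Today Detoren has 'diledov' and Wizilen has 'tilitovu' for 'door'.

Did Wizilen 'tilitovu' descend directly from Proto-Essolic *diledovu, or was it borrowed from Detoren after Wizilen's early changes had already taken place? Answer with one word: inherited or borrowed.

If inherited, *diledovu would pass through all of Wizilen's changes:
Wizilen: *diledovu
  diledovu → dilidovu   [vowel merger]
  dilidovu (rule 2 does not apply)
  dilidovu → tilitovu   [unconditioned shift]
  tilitovu (rule 4 does not apply)
  tilitovu (rule 5 does not apply)
  giving Wizilen tilitovu.
If borrowed from Detoren 'diledov' after the early changes, it would undergo only the recent ones:
  rule 4 (h-loss): no change (diledov)
  rule 5 (unconditioned shift): no change (diledov)
  ⇒ as a loan: diledov
Wizilen 'tilitovu' matches the inherited outcome exactly, so it is an inherited cognate, not a loan.

inherited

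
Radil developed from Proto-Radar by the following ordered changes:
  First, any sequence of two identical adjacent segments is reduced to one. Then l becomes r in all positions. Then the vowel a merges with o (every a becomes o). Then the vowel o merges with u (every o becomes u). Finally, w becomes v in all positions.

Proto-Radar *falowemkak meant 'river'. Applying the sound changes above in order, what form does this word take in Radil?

Radil: start from *falowemkak.
  rule 1: no change — falowemkak
  rule 2 (unconditioned shift): falowemkak → farowemkak
  rule 3 (vowel merger): farowemkak → forowemkok
  rule 4 (vowel merger): forowemkok → furuwemkuk
  rule 5 (unconditioned shift): furuwemkuk → furuvemkuk
  ⇒ Radil furuvemkuk

furuvemkuk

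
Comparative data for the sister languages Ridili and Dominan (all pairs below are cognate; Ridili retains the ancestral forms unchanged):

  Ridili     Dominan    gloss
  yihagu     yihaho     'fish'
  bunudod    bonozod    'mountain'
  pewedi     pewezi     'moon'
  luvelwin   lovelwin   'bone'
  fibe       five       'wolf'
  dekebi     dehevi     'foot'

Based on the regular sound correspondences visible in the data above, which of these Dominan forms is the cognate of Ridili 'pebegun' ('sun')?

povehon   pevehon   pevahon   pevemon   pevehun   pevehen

pevehon

fibe ~ five — Ridili b corresponds to Dominan v between vowels (before a front vowel).
yihagu ~ yihaho — Ridili g corresponds to Dominan h between vowels (before a back vowel).
bunudod ~ bonozod — Ridili u corresponds to Dominan o after a consonant, before a nasal.
Applying these to Ridili 'pebegun':
  pebegun → pevegun   (b→v between vowels (before a front vowel))
  pevegun → pevehun   (g→h between vowels (before a back vowel))
  pevehun → pevehon   (u→o after a consonant, before a nasal)
So the Dominan cognate is 'pevehon'.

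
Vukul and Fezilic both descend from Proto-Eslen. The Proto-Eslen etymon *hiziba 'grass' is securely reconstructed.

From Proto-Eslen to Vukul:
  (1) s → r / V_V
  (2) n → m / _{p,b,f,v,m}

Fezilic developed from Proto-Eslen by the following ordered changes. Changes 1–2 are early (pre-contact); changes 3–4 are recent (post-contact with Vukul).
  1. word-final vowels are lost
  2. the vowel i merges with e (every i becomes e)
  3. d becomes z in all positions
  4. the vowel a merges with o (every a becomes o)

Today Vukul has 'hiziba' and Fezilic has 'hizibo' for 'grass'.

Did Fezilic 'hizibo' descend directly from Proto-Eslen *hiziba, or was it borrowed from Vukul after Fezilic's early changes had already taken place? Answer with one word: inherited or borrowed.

borrowed

If inherited, *hiziba would pass through all of Fezilic's changes:
Fezilic: start from *hiziba.
  rule 1 (apocope): hiziba → hizib
  rule 2 (vowel merger): hizib → hezeb
  rule 3: no change — hezeb
  rule 4: no change — hezeb
  ⇒ Fezilic hezeb
If borrowed from Vukul 'hiziba' after the early changes, it would undergo only the recent ones:
  rule 3 (unconditioned shift): no change (hiziba)
  rule 4 (vowel merger): hiziba → hizibo
  ⇒ as a loan: hizibo
Fezilic 'hizibo' matches the loan outcome 'hizibo', not the inherited 'hezeb' — it skipped the early Fezilic changes, so it was borrowed from Vukul.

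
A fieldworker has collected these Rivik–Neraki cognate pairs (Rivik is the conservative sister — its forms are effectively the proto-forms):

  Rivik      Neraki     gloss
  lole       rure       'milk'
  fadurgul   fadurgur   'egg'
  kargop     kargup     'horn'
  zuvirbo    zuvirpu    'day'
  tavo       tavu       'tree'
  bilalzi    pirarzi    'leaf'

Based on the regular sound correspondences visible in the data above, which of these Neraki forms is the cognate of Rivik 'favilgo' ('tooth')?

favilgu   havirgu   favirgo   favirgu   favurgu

favirgu

bilalzi ~ pirarzi — Rivik l corresponds to Neraki r after a vowel, before a consonant other than r, m, n, p, b, f, v.
zuvirbo ~ zuvirpu, tavo ~ tavu — Rivik o corresponds to Neraki u word-finally.
Applying these to Rivik 'favilgo':
  favilgo → favirgo   (l→r after a vowel, before a consonant other than r, m, n, p, b, f, v)
  favirgo → favirgu   (o→u word-finally)
So the Neraki cognate is 'favirgu'.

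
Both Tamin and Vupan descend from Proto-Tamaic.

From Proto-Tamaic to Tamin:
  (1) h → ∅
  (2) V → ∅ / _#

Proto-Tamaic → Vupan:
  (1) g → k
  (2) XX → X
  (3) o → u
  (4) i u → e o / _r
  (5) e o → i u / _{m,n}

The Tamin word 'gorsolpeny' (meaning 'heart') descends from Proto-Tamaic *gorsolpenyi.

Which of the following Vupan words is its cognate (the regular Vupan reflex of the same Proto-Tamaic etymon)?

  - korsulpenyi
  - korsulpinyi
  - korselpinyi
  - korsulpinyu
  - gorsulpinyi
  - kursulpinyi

Vupan: *gorsolpenyi > korsolpenyi > kursulpenyi > korsulpenyi > korsulpinyi  (by unconditioned shift, vowel merger, pre-rhotic lowering, pre-nasal raising)
Among the options, 'korsulpinyi' alone shows every Vupan change applied in order.

korsulpinyi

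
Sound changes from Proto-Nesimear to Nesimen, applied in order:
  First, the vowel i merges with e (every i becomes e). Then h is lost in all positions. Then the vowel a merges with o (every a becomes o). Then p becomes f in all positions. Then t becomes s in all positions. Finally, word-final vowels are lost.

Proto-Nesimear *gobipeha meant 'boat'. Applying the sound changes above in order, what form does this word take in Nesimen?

Nesimen: start from *gobipeha.
  rule 1 (vowel merger): gobipeha → gobepeha
  rule 2 (h-loss): gobepeha → gobepea
  rule 3 (vowel merger): gobepea → gobepeo
  rule 4 (unconditioned shift): gobepeo → gobefeo
  rule 5: no change — gobefeo
  rule 6 (apocope): gobefeo → gobefe
  ⇒ Nesimen gobefe

gobefe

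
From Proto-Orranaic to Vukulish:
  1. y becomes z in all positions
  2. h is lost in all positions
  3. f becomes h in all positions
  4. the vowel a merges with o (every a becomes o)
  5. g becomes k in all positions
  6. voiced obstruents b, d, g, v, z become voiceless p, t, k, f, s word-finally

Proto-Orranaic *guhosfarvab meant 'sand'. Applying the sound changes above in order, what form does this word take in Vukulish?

kuoshorvop

Vukulish: start from *guhosfarvab.
  rule 1: no change — guhosfarvab
  rule 2 (h-loss): guhosfarvab → guosfarvab
  rule 3 (unconditioned shift): guosfarvab → guosharvab
  rule 4 (vowel merger): guosharvab → guoshorvob
  rule 5 (unconditioned shift): guoshorvob → kuoshorvob
  rule 6 (final devoicing): kuoshorvob → kuoshorvop
  ⇒ Vukulish kuoshorvop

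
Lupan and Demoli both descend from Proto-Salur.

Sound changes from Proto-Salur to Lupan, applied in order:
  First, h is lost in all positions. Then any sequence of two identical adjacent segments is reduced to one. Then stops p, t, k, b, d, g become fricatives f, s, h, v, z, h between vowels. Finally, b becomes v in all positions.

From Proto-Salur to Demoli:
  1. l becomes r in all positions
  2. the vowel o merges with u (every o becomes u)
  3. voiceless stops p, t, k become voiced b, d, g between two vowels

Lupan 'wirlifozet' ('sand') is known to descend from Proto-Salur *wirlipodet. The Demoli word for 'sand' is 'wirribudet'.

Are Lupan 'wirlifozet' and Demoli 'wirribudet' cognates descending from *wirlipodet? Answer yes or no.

yes

Derive the expected Demoli reflex of *wirlipodet:
Demoli: start from *wirlipodet.
  rule 1 (unconditioned shift): wirlipodet → wirripodet
  rule 2 (vowel merger): wirripodet → wirripudet
  rule 3 (intervocalic voicing): wirripudet → wirribudet
  ⇒ Demoli wirribudet
Demoli 'wirribudet' matches the regular reflex exactly, so the pair is cognate.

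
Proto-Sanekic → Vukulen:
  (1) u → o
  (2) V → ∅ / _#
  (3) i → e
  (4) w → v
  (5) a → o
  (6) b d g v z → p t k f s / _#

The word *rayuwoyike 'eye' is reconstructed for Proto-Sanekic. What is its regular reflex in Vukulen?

royovoyek

Vukulen: *rayuwoyike
  rayuwoyike → rayowoyike   [vowel merger]
  rayowoyike → rayowoyik   [apocope]
  rayowoyik → rayowoyek   [vowel merger]
  rayowoyek → rayovoyek   [unconditioned shift]
  rayovoyek → royovoyek   [vowel merger]
  royovoyek (rule 6 does not apply)
  giving Vukulen royovoyek.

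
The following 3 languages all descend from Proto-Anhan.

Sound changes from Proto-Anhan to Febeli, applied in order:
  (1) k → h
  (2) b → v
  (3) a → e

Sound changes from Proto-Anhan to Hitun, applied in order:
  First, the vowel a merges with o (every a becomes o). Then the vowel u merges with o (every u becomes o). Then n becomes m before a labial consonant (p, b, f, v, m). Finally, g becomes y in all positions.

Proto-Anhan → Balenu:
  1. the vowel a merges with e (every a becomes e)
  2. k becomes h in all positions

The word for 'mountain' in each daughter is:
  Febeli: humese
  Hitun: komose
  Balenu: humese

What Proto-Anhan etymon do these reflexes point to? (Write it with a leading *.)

*kumase

Position 4: Febeli has e, Hitun has o, Balenu has e. Taking the neighbouring segments as reconstructed: Febeli e could go back to *a or *e; Hitun o could go back to *a or *o or *u; Balenu e could go back to *a or *e — the one source consistent with every daughter is *a.
Position 1: Febeli has h, Hitun has k, Balenu has h. Hitun preserves k here (none of its changes turn any other segment into k), so the proto-segment is *k.
Position 2: Febeli has u, Hitun has o, Balenu has u. Febeli preserves u here (none of its changes turn any other segment into u), so the proto-segment is *u.
This points to *kumase. Verify forward in each daughter:
Febeli: *kumase > humase > humese  (by unconditioned shift, vowel merger)
Hitun: start from *kumase.
  rule 1 (vowel merger): kumase → kumose
  rule 2 (vowel merger): kumose → komose
  rule 3: no change — komose
  rule 4: no change — komose
  ⇒ Hitun komose
Balenu: start from *kumase.
  rule 1 (vowel merger): kumase → kumese
  rule 2 (unconditioned shift): kumese → humese
  ⇒ Balenu humese
No other proto-form is consistent with every reflex, so the reconstruction is *kumase.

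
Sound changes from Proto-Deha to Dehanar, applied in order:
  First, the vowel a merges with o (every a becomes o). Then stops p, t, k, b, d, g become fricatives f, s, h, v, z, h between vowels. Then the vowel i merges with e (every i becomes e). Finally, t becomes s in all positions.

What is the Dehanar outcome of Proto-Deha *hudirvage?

huzervohe

Dehanar: *hudirvage > hudirvoge > huzirvohe > huzervohe  (by vowel merger, intervocalic lenition, vowel merger)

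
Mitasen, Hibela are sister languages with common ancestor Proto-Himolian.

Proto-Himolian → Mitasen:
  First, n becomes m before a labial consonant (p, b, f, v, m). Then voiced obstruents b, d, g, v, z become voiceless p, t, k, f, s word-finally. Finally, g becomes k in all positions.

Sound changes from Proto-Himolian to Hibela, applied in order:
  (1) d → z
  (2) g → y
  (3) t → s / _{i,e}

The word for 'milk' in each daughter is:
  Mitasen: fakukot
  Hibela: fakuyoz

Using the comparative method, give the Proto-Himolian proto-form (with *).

*fakugod

Position 7: Mitasen has t, Hibela has z. Taking the neighbouring segments as reconstructed: Mitasen t could go back to *t or *d; Hibela z could go back to *d or *z — the one source consistent with every daughter is *d.
Position 5: Mitasen has k, Hibela has y. Taking the neighbouring segments as reconstructed: Mitasen k could go back to *k or *g; Hibela y could go back to *g or *y — the one source consistent with every daughter is *g.
Verify the candidate proto-form against each daughter:
Mitasen: *fakugod
  fakugod (rule 1 does not apply)
  fakugod → fakugot   [final devoicing]
  fakugot → fakukot   [unconditioned shift]
  giving Mitasen fakukot.
Hibela: start from *fakugod.
  rule 1 (unconditioned shift): fakugod → fakugoz
  rule 2 (unconditioned shift): fakugoz → fakuyoz
  rule 3: no change — fakuyoz
  ⇒ Hibela fakuyoz
No other proto-form is consistent with every reflex, so the reconstruction is *fakugod.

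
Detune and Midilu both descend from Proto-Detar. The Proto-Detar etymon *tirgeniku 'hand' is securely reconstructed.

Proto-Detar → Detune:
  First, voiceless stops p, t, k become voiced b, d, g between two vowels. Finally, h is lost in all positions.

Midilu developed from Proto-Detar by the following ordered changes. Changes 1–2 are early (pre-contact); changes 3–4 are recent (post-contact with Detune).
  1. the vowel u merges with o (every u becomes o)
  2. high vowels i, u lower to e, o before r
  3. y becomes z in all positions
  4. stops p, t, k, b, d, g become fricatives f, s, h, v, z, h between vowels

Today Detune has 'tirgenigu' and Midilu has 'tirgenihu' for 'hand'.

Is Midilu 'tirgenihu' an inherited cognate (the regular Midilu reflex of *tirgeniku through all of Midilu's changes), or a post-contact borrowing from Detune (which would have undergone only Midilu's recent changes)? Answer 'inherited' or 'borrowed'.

If inherited, *tirgeniku would pass through all of Midilu's changes:
Midilu: *tirgeniku > tirgeniko > tergeniko > tergeniho  (by vowel merger, pre-rhotic lowering, intervocalic lenition)
If borrowed from Detune 'tirgenigu' after the early changes, it would undergo only the recent ones:
  rule 3 (unconditioned shift): no change (tirgenigu)
  rule 4 (intervocalic lenition): tirgenigu → tirgenihu
  ⇒ as a loan: tirgenihu
Midilu 'tirgenihu' matches the loan outcome 'tirgenihu', not the inherited 'tergeniho' — it skipped the early Midilu changes, so it was borrowed from Detune.

borrowed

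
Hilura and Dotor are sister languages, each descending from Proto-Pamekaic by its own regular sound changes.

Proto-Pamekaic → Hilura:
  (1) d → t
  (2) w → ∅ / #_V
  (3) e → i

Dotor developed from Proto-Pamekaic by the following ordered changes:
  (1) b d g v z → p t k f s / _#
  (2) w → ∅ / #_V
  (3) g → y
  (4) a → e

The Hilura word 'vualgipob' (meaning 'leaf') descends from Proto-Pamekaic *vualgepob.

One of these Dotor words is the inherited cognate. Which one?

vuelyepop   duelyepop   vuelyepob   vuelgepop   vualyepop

vuelyepop

Dotor: *vualgepob
  vualgepob → vualgepop   [final devoicing]
  vualgepop (rule 2 does not apply)
  vualgepop → vualyepop   [unconditioned shift]
  vualyepop → vuelyepop   [vowel merger]
  giving Dotor vuelyepop.
The other candidates each miss or misapply at least one Dotor change.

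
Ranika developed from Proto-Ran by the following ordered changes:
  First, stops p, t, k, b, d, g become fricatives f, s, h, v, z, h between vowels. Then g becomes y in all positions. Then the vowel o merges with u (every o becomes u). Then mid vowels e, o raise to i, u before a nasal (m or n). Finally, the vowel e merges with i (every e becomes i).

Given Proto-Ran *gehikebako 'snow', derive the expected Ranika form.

Ranika: start from *gehikebako.
  rule 1 (intervocalic lenition): gehikebako → gehihevaho
  rule 2 (unconditioned shift): gehihevaho → yehihevaho
  rule 3 (vowel merger): yehihevaho → yehihevahu
  rule 4: no change — yehihevahu
  rule 5 (vowel merger): yehihevahu → yihihivahu
  ⇒ Ranika yihihivahu

yihihivahu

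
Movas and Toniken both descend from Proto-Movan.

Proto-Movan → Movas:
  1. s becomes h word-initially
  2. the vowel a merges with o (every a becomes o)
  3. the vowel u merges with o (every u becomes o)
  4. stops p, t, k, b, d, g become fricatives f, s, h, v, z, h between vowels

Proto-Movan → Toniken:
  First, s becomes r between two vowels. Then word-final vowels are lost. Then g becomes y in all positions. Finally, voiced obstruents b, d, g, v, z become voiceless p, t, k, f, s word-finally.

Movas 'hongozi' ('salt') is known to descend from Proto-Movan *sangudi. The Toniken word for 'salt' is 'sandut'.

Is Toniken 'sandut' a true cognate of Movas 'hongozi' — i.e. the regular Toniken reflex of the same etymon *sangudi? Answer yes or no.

Derive the expected Toniken reflex of *sangudi:
Toniken: start from *sangudi.
  rule 1: no change — sangudi
  rule 2 (apocope): sangudi → sangud
  rule 3 (unconditioned shift): sangud → sanyud
  rule 4 (final devoicing): sanyud → sanyut
  ⇒ Toniken sanyut
The regular Toniken reflex would be 'sanyut', but the attested form is 'sandut'. The correspondence is irregular, so they are not cognates (the Toniken form has a different source).

no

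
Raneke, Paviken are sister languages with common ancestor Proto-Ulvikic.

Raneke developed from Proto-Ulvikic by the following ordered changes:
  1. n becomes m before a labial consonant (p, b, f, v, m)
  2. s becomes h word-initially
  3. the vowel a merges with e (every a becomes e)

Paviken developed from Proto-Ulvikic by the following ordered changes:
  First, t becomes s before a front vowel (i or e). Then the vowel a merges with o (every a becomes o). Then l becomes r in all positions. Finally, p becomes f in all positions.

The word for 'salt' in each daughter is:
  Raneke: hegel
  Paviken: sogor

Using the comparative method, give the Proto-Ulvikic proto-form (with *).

*sagal

Position 2: Raneke has e, Paviken has o. Taking the neighbouring segments as reconstructed: Raneke e could go back to *a or *e; Paviken o could go back to *a or *o — the one source consistent with every daughter is *a.
Position 5: Raneke has l, Paviken has r. Raneke preserves l here (none of its changes turn any other segment into l), so the proto-segment is *l.
Position 1: Raneke has h, Paviken has s. Taking the neighbouring segments as reconstructed: Raneke h could go back to *s or *h; Paviken s can only go back to *s — the one source consistent with every daughter is *s.
This points to *sagal. Verify forward in each daughter:
Raneke: start from *sagal.
  rule 1: no change — sagal
  rule 2 (debuccalisation): sagal → hagal
  rule 3 (vowel merger): hagal → hegel
  ⇒ Raneke hegel
Paviken: *sagal > sogol > sogor  (by vowel merger, unconditioned shift)
No other proto-form is consistent with every reflex, so the reconstruction is *sagal.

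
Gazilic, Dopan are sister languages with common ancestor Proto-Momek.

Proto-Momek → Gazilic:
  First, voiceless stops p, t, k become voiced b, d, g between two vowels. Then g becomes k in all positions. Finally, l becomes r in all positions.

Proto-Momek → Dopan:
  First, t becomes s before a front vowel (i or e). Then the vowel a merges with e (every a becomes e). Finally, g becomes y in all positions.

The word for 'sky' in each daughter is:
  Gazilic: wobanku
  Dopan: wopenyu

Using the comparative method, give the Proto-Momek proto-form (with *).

*wopangu

Position 3: Gazilic has b, Dopan has p. Dopan preserves p here (none of its changes turn any other segment into p), so the proto-segment is *p.
Position 6: Gazilic has k, Dopan has y. Taking the neighbouring segments as reconstructed: Gazilic k could go back to *k or *g; Dopan y could go back to *g or *y — the one source consistent with every daughter is *g.
Verify the candidate proto-form against each daughter:
Gazilic: start from *wopangu.
  rule 1 (intervocalic voicing): wopangu → wobangu
  rule 2 (unconditioned shift): wobangu → wobanku
  rule 3: no change — wobanku
  ⇒ Gazilic wobanku
Dopan: start from *wopangu.
  rule 1: no change — wopangu
  rule 2 (vowel merger): wopangu → wopengu
  rule 3 (unconditioned shift): wopengu → wopenyu
  ⇒ Dopan wopenyu
*wopangu is the unique common source.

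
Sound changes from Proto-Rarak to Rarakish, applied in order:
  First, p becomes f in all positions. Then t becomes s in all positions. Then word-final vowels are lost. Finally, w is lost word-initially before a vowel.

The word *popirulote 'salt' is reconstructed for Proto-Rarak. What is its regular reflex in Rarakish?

fofirulos

Rarakish: *popirulote > fofirulote > fofirulose > fofirulos  (by unconditioned shift, unconditioned shift, apocope)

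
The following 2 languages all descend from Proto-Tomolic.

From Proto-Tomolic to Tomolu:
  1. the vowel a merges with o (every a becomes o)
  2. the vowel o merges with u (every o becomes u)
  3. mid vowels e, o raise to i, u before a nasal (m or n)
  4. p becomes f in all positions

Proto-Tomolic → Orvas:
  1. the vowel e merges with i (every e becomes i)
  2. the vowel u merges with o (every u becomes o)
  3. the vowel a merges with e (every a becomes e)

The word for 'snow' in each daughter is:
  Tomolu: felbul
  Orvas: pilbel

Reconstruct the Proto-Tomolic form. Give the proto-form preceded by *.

Position 5: Tomolu has u, Orvas has e. In Orvas, e can only continue *a, so the proto-segment is *a.
Position 2: Tomolu has e, Orvas has i. Tomolu preserves e here (none of its changes turn any other segment into e), so the proto-segment is *e.
Position 1: Tomolu has f, Orvas has p. Orvas preserves p here (none of its changes turn any other segment into p), so the proto-segment is *p.
The remaining positions agree across the daughters. Check the candidate against every language:
Tomolu: start from *pelbal.
  rule 1 (vowel merger): pelbal → pelbol
  rule 2 (vowel merger): pelbol → pelbul
  rule 3: no change — pelbul
  rule 4 (unconditioned shift): pelbul → felbul
  ⇒ Tomolu felbul
Orvas: *pelbal > pilbal > pilbel  (by vowel merger, vowel merger)
*pelbal is the unique common source.

*pelbal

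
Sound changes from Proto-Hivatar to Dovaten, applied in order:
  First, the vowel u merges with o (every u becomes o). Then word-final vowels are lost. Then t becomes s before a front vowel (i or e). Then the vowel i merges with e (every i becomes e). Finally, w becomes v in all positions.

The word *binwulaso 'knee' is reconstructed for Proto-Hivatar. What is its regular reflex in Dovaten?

Dovaten: *binwulaso > binwolaso > binwolas > benwolas > benvolas  (by vowel merger, apocope, vowel merger, unconditioned shift)

benvolas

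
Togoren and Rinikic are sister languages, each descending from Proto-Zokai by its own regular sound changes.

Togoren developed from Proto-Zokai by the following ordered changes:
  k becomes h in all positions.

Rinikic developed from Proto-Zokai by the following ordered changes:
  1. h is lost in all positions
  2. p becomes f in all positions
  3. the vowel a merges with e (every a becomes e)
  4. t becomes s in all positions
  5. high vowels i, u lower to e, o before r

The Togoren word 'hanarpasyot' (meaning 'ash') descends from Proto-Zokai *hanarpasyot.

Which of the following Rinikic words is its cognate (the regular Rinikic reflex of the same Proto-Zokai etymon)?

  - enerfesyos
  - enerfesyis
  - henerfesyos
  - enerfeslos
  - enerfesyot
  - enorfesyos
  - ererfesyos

enerfesyos

Rinikic: start from *hanarpasyot.
  rule 1 (h-loss): hanarpasyot → anarpasyot
  rule 2 (unconditioned shift): anarpasyot → anarfasyot
  rule 3 (vowel merger): anarfasyot → enerfesyot
  rule 4 (unconditioned shift): enerfesyot → enerfesyos
  rule 5: no change — enerfesyos
  ⇒ Rinikic enerfesyos
Only 'enerfesyos' matches the regular Rinikic development of *hanarpasyot.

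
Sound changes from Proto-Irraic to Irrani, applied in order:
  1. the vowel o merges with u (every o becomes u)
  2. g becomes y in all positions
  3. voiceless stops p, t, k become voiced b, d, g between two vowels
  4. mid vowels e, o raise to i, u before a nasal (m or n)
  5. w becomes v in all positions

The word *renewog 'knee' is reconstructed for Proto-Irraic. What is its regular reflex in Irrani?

Irrani: *renewog
  renewog → renewug   [vowel merger]
  renewug → renewuy   [unconditioned shift]
  renewuy (rule 3 does not apply)
  renewuy → rinewuy   [pre-nasal raising]
  rinewuy → rinevuy   [unconditioned shift]
  giving Irrani rinevuy.

rinevuy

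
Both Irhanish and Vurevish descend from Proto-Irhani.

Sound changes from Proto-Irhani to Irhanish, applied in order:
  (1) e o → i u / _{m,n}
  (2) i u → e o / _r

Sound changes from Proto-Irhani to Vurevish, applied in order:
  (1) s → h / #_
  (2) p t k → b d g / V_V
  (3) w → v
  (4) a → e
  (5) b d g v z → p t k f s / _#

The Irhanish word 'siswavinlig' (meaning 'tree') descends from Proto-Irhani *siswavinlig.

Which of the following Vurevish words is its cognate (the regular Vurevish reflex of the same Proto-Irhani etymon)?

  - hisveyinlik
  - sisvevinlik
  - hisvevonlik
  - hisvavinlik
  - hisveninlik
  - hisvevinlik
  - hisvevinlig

Vurevish: start from *siswavinlig.
  rule 1 (debuccalisation): siswavinlig → hiswavinlig
  rule 2: no change — hiswavinlig
  rule 3 (unconditioned shift): hiswavinlig → hisvavinlig
  rule 4 (vowel merger): hisvavinlig → hisvevinlig
  rule 5 (final devoicing): hisvevinlig → hisvevinlik
  ⇒ Vurevish hisvevinlik
Only 'hisvevinlik' matches the regular Vurevish development of *siswavinlig.

hisvevinlik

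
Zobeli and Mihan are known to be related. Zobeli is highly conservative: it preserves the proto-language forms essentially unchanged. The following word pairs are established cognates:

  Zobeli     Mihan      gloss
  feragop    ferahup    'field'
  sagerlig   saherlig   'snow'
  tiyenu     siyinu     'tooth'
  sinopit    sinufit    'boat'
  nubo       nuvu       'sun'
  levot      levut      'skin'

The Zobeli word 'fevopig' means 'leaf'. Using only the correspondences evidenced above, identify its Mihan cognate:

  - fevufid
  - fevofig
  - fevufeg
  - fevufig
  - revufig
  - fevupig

fevufig

feragop ~ ferahup, sinopit ~ sinufit — Zobeli o corresponds to Mihan u after a consonant, before a labial obstruent.
sinopit ~ sinufit — Zobeli p corresponds to Mihan f between vowels (before a front vowel).
Applying these to Zobeli 'fevopig':
  fevopig → fevupig   (o→u after a consonant, before a labial obstruent)
  fevupig → fevufig   (p→f between vowels (before a front vowel))
So the Mihan cognate is 'fevufig'.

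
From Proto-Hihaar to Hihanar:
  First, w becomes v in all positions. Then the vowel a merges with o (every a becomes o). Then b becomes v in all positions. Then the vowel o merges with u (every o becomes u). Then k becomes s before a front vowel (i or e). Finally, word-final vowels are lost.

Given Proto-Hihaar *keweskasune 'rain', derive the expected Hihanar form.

seveskusun

Hihanar: start from *keweskasune.
  rule 1 (unconditioned shift): keweskasune → keveskasune
  rule 2 (vowel merger): keveskasune → keveskosune
  rule 3: no change — keveskosune
  rule 4 (vowel merger): keveskosune → keveskusune
  rule 5 (palatalisation): keveskusune → seveskusune
  rule 6 (apocope): seveskusune → seveskusun
  ⇒ Hihanar seveskusun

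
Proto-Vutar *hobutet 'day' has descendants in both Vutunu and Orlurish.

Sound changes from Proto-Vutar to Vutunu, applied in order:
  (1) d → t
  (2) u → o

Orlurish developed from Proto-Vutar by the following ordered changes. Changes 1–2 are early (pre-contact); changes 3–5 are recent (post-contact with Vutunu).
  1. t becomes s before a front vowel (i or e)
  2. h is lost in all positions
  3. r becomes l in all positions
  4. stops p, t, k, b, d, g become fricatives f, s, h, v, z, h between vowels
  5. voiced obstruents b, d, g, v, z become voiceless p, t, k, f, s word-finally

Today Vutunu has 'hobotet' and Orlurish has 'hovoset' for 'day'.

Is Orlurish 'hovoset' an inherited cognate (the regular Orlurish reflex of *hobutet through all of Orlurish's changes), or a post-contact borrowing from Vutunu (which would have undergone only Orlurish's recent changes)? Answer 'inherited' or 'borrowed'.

borrowed

If inherited, *hobutet would pass through all of Orlurish's changes:
Orlurish: *hobutet > hobuset > obuset > ovuset  (by palatalisation, h-loss, intervocalic lenition)
If borrowed from Vutunu 'hobotet' after the early changes, it would undergo only the recent ones:
  rule 3 (unconditioned shift): no change (hobotet)
  rule 4 (intervocalic lenition): hobotet → hovoset
  rule 5 (final devoicing): no change (hovoset)
  ⇒ as a loan: hovoset
Orlurish 'hovoset' matches the loan outcome 'hovoset', not the inherited 'ovuset' — it skipped the early Orlurish changes, so it was borrowed from Vutunu.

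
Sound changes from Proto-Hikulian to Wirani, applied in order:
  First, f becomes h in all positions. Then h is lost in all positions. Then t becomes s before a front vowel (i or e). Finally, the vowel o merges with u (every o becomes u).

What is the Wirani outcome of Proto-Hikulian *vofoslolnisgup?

Wirani: *vofoslolnisgup > vohoslolnisgup > vooslolnisgup > vuuslulnisgup  (by unconditioned shift, h-loss, vowel merger)

vuuslulnisgup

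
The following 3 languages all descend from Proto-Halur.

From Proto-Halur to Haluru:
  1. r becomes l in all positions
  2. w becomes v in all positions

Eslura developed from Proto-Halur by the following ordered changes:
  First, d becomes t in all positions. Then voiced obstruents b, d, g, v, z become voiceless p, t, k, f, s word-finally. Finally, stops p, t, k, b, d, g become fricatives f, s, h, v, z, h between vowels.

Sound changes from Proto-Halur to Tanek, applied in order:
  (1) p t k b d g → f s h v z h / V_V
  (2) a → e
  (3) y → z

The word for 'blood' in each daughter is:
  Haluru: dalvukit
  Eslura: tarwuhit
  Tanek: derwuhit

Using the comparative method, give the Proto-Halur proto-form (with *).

Position 4: Haluru has v, Eslura has w, Tanek has w. Eslura preserves w here (none of its changes turn any other segment into w), so the proto-segment is *w.
Position 6: Haluru has k, Eslura has h, Tanek has h. Haluru preserves k here (none of its changes turn any other segment into k), so the proto-segment is *k.
Verify the candidate proto-form against each daughter:
Haluru: *darwukit > dalwukit > dalvukit  (by unconditioned shift, unconditioned shift)
Eslura: *darwukit
  darwukit → tarwukit   [unconditioned shift]
  tarwukit (rule 2 does not apply)
  tarwukit → tarwuhit   [intervocalic lenition]
  giving Eslura tarwuhit.
Tanek: *darwukit > darwuhit > derwuhit  (by intervocalic lenition, vowel merger)
*darwukit is the unique common source.

*darwukit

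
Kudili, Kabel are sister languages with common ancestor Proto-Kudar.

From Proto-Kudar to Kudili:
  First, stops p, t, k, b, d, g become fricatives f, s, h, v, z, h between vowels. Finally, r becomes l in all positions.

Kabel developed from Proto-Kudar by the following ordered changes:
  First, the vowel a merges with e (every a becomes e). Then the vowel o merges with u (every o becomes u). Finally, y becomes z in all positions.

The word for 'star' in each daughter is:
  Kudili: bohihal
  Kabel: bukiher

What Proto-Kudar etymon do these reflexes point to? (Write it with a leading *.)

*bokihar

Position 2: Kudili has o, Kabel has u. Kudili preserves o here (none of its changes turn any other segment into o), so the proto-segment is *o.
Position 6: Kudili has a, Kabel has e. Kudili preserves a here (none of its changes turn any other segment into a), so the proto-segment is *a.
Verify the candidate proto-form against each daughter:
Kudili: *bokihar > bohihar > bohihal  (by intervocalic lenition, unconditioned shift)
Kabel: start from *bokihar.
  rule 1 (vowel merger): bokihar → bokiher
  rule 2 (vowel merger): bokiher → bukiher
  rule 3: no change — bukiher
  ⇒ Kabel bukiher
Only *bokihar yields all of Kudili bohihal, Kabel bukiher.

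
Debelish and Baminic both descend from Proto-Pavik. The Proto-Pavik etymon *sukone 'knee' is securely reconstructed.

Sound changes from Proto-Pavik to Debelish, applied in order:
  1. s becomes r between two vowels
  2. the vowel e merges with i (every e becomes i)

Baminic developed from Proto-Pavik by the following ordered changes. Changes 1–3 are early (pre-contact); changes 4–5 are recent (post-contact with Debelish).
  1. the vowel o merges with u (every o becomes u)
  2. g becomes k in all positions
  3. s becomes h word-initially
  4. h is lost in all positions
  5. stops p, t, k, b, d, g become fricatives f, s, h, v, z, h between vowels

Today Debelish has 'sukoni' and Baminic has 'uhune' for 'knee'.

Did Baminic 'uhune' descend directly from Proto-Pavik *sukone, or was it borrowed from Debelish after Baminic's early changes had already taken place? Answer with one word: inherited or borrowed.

inherited

If inherited, *sukone would pass through all of Baminic's changes:
Baminic: start from *sukone.
  rule 1 (vowel merger): sukone → sukune
  rule 2: no change — sukune
  rule 3 (debuccalisation): sukune → hukune
  rule 4 (h-loss): hukune → ukune
  rule 5 (intervocalic lenition): ukune → uhune
  ⇒ Baminic uhune
If borrowed from Debelish 'sukoni' after the early changes, it would undergo only the recent ones:
  rule 4 (h-loss): no change (sukoni)
  rule 5 (intervocalic lenition): sukoni → suhoni
  ⇒ as a loan: suhoni
Baminic 'uhune' matches the inherited outcome exactly, so it is an inherited cognate, not a loan.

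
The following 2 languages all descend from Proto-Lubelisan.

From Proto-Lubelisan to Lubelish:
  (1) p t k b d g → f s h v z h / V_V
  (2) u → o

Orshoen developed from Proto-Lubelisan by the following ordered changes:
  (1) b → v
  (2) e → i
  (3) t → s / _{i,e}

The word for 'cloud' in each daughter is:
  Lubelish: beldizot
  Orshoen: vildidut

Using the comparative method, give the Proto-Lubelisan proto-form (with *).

Position 2: Lubelish has e, Orshoen has i. Lubelish preserves e here (none of its changes turn any other segment into e), so the proto-segment is *e.
Position 7: Lubelish has o, Orshoen has u. Orshoen preserves u here (none of its changes turn any other segment into u), so the proto-segment is *u.
This points to *beldidut. Verify forward in each daughter:
Lubelish: start from *beldidut.
  rule 1 (intervocalic lenition): beldidut → beldizut
  rule 2 (vowel merger): beldizut → beldizot
  ⇒ Lubelish beldizot
Orshoen: *beldidut > veldidut > vildidut  (by unconditioned shift, vowel merger)
*beldidut is the unique common source.

*beldidut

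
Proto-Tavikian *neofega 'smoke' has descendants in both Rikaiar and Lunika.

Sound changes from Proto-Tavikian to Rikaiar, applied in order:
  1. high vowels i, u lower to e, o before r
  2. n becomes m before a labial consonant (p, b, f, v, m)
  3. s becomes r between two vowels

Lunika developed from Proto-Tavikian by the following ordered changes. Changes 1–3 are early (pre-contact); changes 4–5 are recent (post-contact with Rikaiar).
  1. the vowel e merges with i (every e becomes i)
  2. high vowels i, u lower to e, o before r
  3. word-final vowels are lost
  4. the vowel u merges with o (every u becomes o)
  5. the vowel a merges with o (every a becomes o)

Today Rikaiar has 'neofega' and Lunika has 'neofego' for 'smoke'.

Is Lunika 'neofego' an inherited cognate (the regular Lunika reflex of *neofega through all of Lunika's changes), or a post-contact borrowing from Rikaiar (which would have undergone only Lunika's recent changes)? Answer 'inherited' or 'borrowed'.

If inherited, *neofega would pass through all of Lunika's changes:
Lunika: *neofega
  neofega → niofiga   [vowel merger]
  niofiga (rule 2 does not apply)
  niofiga → niofig   [apocope]
  niofig (rule 4 does not apply)
  niofig (rule 5 does not apply)
  giving Lunika niofig.
If borrowed from Rikaiar 'neofega' after the early changes, it would undergo only the recent ones:
  rule 4 (vowel merger): no change (neofega)
  rule 5 (vowel merger): neofega → neofego
  ⇒ as a loan: neofego
Lunika 'neofego' matches the loan outcome 'neofego', not the inherited 'niofig' — it skipped the early Lunika changes, so it was borrowed from Rikaiar.

borrowed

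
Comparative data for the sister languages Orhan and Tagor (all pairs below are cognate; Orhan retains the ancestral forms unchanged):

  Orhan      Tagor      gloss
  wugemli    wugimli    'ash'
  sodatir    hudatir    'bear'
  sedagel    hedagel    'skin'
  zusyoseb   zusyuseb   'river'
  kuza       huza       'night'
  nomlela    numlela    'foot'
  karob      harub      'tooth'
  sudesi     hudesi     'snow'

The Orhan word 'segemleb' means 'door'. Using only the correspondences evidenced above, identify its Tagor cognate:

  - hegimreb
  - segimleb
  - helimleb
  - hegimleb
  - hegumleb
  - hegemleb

hegimleb

sedagel ~ hedagel — Orhan s corresponds to Tagor h word-initially before a front vowel.
wugemli ~ wugimli — Orhan e corresponds to Tagor i after a consonant, before a nasal.
Applying these to Orhan 'segemleb':
  segemleb → hegemleb   (s→h word-initially before a front vowel)
  hegemleb → hegimleb   (e→i after a consonant, before a nasal)
So the Tagor cognate is 'hegimleb'.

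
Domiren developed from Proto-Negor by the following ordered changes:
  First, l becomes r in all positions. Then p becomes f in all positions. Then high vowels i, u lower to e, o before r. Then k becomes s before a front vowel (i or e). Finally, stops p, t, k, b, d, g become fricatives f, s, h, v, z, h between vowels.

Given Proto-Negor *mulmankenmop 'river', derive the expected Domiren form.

mormansenmof

Domiren: *mulmankenmop
  mulmankenmop → murmankenmop   [unconditioned shift]
  murmankenmop → murmankenmof   [unconditioned shift]
  murmankenmof → mormankenmof   [pre-rhotic lowering]
  mormankenmof → mormansenmof   [palatalisation]
  mormansenmof (rule 5 does not apply)
  giving Domiren mormansenmof.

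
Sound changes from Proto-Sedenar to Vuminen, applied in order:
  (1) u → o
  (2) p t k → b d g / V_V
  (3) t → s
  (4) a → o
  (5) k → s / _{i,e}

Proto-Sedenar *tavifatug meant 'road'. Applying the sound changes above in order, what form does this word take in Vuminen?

sovifodog

Vuminen: *tavifatug
  tavifatug → tavifatog   [vowel merger]
  tavifatog → tavifadog   [intervocalic voicing]
  tavifadog → savifadog   [unconditioned shift]
  savifadog → sovifodog   [vowel merger]
  sovifodog (rule 5 does not apply)
  giving Vuminen sovifodog.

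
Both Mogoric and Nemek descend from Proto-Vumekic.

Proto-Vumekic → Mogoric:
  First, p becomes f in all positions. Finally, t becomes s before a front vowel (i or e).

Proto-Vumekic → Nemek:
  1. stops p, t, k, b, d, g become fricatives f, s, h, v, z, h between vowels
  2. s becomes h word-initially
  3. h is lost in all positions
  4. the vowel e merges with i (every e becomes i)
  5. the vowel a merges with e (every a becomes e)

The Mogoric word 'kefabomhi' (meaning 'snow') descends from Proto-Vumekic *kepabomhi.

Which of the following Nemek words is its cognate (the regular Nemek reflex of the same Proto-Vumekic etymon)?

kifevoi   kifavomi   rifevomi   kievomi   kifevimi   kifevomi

kifevomi

Nemek: start from *kepabomhi.
  rule 1 (intervocalic lenition): kepabomhi → kefavomhi
  rule 2: no change — kefavomhi
  rule 3 (h-loss): kefavomhi → kefavomi
  rule 4 (vowel merger): kefavomi → kifavomi
  rule 5 (vowel merger): kifavomi → kifevomi
  ⇒ Nemek kifevomi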